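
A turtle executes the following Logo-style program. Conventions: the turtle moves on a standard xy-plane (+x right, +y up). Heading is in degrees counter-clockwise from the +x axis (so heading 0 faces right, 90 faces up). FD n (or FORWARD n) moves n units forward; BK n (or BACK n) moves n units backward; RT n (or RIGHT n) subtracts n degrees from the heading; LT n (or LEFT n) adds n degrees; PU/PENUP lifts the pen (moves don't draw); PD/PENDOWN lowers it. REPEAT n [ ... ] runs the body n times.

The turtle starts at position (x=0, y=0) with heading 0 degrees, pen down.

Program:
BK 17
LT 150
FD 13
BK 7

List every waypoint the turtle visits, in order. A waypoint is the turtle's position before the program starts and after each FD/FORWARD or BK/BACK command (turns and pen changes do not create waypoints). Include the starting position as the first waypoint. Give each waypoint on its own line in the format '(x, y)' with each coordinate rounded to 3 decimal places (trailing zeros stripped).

Executing turtle program step by step:
Start: pos=(0,0), heading=0, pen down
BK 17: (0,0) -> (-17,0) [heading=0, draw]
LT 150: heading 0 -> 150
FD 13: (-17,0) -> (-28.258,6.5) [heading=150, draw]
BK 7: (-28.258,6.5) -> (-22.196,3) [heading=150, draw]
Final: pos=(-22.196,3), heading=150, 3 segment(s) drawn
Waypoints (4 total):
(0, 0)
(-17, 0)
(-28.258, 6.5)
(-22.196, 3)

Answer: (0, 0)
(-17, 0)
(-28.258, 6.5)
(-22.196, 3)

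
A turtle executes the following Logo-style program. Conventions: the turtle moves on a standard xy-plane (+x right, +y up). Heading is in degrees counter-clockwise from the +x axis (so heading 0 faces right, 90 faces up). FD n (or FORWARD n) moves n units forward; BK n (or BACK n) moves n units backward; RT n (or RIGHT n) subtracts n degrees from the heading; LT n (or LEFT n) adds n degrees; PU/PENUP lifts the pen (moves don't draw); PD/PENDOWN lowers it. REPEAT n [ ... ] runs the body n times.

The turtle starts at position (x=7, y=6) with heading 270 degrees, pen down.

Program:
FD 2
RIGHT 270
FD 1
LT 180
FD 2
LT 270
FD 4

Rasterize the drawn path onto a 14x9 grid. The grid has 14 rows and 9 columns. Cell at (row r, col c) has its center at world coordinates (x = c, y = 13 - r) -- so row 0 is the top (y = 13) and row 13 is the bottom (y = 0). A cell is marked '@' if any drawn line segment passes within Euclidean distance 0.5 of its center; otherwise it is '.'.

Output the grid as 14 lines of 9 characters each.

Segment 0: (7,6) -> (7,4)
Segment 1: (7,4) -> (8,4)
Segment 2: (8,4) -> (6,4)
Segment 3: (6,4) -> (6,8)

Answer: .........
.........
.........
.........
.........
......@..
......@..
......@@.
......@@.
......@@@
.........
.........
.........
.........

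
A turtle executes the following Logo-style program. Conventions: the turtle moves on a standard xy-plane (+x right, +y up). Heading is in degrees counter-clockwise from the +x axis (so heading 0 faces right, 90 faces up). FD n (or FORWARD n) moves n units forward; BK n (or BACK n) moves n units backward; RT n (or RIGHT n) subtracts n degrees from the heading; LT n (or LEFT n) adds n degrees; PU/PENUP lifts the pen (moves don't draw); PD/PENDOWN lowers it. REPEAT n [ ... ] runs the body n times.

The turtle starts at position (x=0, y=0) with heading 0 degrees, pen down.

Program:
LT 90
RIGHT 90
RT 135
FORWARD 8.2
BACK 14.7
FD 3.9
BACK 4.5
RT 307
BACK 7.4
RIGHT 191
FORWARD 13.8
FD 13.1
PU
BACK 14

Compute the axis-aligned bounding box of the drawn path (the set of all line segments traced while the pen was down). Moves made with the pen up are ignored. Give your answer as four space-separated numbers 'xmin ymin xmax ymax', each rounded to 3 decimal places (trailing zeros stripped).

Executing turtle program step by step:
Start: pos=(0,0), heading=0, pen down
LT 90: heading 0 -> 90
RT 90: heading 90 -> 0
RT 135: heading 0 -> 225
FD 8.2: (0,0) -> (-5.798,-5.798) [heading=225, draw]
BK 14.7: (-5.798,-5.798) -> (4.596,4.596) [heading=225, draw]
FD 3.9: (4.596,4.596) -> (1.838,1.838) [heading=225, draw]
BK 4.5: (1.838,1.838) -> (5.02,5.02) [heading=225, draw]
RT 307: heading 225 -> 278
BK 7.4: (5.02,5.02) -> (3.991,12.348) [heading=278, draw]
RT 191: heading 278 -> 87
FD 13.8: (3.991,12.348) -> (4.713,26.13) [heading=87, draw]
FD 13.1: (4.713,26.13) -> (5.398,39.212) [heading=87, draw]
PU: pen up
BK 14: (5.398,39.212) -> (4.666,25.231) [heading=87, move]
Final: pos=(4.666,25.231), heading=87, 7 segment(s) drawn

Segment endpoints: x in {-5.798, 0, 1.838, 3.991, 4.596, 4.713, 5.02, 5.398}, y in {-5.798, 0, 1.838, 4.596, 5.02, 12.348, 26.13, 39.212}
xmin=-5.798, ymin=-5.798, xmax=5.398, ymax=39.212

Answer: -5.798 -5.798 5.398 39.212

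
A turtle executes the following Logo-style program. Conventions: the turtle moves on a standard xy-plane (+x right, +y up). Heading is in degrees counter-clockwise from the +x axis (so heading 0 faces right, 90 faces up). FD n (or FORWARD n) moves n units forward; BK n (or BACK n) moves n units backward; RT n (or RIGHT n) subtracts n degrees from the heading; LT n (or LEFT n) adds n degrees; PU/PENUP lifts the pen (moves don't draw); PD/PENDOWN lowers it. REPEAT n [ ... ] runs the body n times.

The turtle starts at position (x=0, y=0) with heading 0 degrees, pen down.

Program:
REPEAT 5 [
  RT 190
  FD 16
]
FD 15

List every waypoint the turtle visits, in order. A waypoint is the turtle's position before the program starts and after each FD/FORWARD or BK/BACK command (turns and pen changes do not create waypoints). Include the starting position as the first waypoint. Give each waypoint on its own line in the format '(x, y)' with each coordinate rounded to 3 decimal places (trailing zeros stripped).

Answer: (0, 0)
(-15.757, 2.778)
(-0.722, -2.694)
(-14.578, 5.306)
(-2.322, -4.979)
(-12.606, 7.278)
(-22.248, 18.769)

Derivation:
Executing turtle program step by step:
Start: pos=(0,0), heading=0, pen down
REPEAT 5 [
  -- iteration 1/5 --
  RT 190: heading 0 -> 170
  FD 16: (0,0) -> (-15.757,2.778) [heading=170, draw]
  -- iteration 2/5 --
  RT 190: heading 170 -> 340
  FD 16: (-15.757,2.778) -> (-0.722,-2.694) [heading=340, draw]
  -- iteration 3/5 --
  RT 190: heading 340 -> 150
  FD 16: (-0.722,-2.694) -> (-14.578,5.306) [heading=150, draw]
  -- iteration 4/5 --
  RT 190: heading 150 -> 320
  FD 16: (-14.578,5.306) -> (-2.322,-4.979) [heading=320, draw]
  -- iteration 5/5 --
  RT 190: heading 320 -> 130
  FD 16: (-2.322,-4.979) -> (-12.606,7.278) [heading=130, draw]
]
FD 15: (-12.606,7.278) -> (-22.248,18.769) [heading=130, draw]
Final: pos=(-22.248,18.769), heading=130, 6 segment(s) drawn
Waypoints (7 total):
(0, 0)
(-15.757, 2.778)
(-0.722, -2.694)
(-14.578, 5.306)
(-2.322, -4.979)
(-12.606, 7.278)
(-22.248, 18.769)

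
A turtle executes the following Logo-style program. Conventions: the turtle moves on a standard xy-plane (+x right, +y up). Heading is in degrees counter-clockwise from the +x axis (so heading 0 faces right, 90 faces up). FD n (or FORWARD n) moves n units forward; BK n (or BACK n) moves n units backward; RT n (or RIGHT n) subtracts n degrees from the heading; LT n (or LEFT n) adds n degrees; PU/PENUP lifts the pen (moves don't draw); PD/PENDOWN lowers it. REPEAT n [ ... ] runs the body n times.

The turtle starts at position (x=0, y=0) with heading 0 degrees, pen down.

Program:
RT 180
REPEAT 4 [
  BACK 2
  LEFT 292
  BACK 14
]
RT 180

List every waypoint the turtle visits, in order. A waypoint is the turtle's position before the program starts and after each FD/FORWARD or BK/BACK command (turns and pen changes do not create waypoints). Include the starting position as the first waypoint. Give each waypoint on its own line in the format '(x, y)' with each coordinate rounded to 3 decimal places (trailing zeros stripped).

Answer: (0, 0)
(2, 0)
(7.244, -12.981)
(7.994, -14.835)
(-2.077, -24.56)
(-3.516, -25.949)
(-16.305, -20.255)
(-18.132, -19.442)
(-17.644, -5.45)

Derivation:
Executing turtle program step by step:
Start: pos=(0,0), heading=0, pen down
RT 180: heading 0 -> 180
REPEAT 4 [
  -- iteration 1/4 --
  BK 2: (0,0) -> (2,0) [heading=180, draw]
  LT 292: heading 180 -> 112
  BK 14: (2,0) -> (7.244,-12.981) [heading=112, draw]
  -- iteration 2/4 --
  BK 2: (7.244,-12.981) -> (7.994,-14.835) [heading=112, draw]
  LT 292: heading 112 -> 44
  BK 14: (7.994,-14.835) -> (-2.077,-24.56) [heading=44, draw]
  -- iteration 3/4 --
  BK 2: (-2.077,-24.56) -> (-3.516,-25.949) [heading=44, draw]
  LT 292: heading 44 -> 336
  BK 14: (-3.516,-25.949) -> (-16.305,-20.255) [heading=336, draw]
  -- iteration 4/4 --
  BK 2: (-16.305,-20.255) -> (-18.132,-19.442) [heading=336, draw]
  LT 292: heading 336 -> 268
  BK 14: (-18.132,-19.442) -> (-17.644,-5.45) [heading=268, draw]
]
RT 180: heading 268 -> 88
Final: pos=(-17.644,-5.45), heading=88, 8 segment(s) drawn
Waypoints (9 total):
(0, 0)
(2, 0)
(7.244, -12.981)
(7.994, -14.835)
(-2.077, -24.56)
(-3.516, -25.949)
(-16.305, -20.255)
(-18.132, -19.442)
(-17.644, -5.45)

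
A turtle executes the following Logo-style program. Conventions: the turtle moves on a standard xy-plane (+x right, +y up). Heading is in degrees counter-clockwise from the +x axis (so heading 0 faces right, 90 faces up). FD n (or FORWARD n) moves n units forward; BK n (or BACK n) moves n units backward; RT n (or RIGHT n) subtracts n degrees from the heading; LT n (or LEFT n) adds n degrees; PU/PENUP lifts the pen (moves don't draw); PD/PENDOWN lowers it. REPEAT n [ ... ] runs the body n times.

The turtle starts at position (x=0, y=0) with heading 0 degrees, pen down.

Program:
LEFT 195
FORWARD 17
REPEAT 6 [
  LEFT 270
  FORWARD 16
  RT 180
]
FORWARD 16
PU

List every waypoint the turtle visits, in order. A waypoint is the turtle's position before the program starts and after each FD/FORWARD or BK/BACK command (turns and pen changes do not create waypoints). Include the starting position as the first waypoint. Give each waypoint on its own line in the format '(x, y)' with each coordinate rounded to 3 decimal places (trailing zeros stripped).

Answer: (0, 0)
(-16.421, -4.4)
(-20.562, 11.055)
(-36.017, 6.914)
(-31.876, -8.541)
(-16.421, -4.4)
(-20.562, 11.055)
(-36.017, 6.914)
(-20.562, 11.055)

Derivation:
Executing turtle program step by step:
Start: pos=(0,0), heading=0, pen down
LT 195: heading 0 -> 195
FD 17: (0,0) -> (-16.421,-4.4) [heading=195, draw]
REPEAT 6 [
  -- iteration 1/6 --
  LT 270: heading 195 -> 105
  FD 16: (-16.421,-4.4) -> (-20.562,11.055) [heading=105, draw]
  RT 180: heading 105 -> 285
  -- iteration 2/6 --
  LT 270: heading 285 -> 195
  FD 16: (-20.562,11.055) -> (-36.017,6.914) [heading=195, draw]
  RT 180: heading 195 -> 15
  -- iteration 3/6 --
  LT 270: heading 15 -> 285
  FD 16: (-36.017,6.914) -> (-31.876,-8.541) [heading=285, draw]
  RT 180: heading 285 -> 105
  -- iteration 4/6 --
  LT 270: heading 105 -> 15
  FD 16: (-31.876,-8.541) -> (-16.421,-4.4) [heading=15, draw]
  RT 180: heading 15 -> 195
  -- iteration 5/6 --
  LT 270: heading 195 -> 105
  FD 16: (-16.421,-4.4) -> (-20.562,11.055) [heading=105, draw]
  RT 180: heading 105 -> 285
  -- iteration 6/6 --
  LT 270: heading 285 -> 195
  FD 16: (-20.562,11.055) -> (-36.017,6.914) [heading=195, draw]
  RT 180: heading 195 -> 15
]
FD 16: (-36.017,6.914) -> (-20.562,11.055) [heading=15, draw]
PU: pen up
Final: pos=(-20.562,11.055), heading=15, 8 segment(s) drawn
Waypoints (9 total):
(0, 0)
(-16.421, -4.4)
(-20.562, 11.055)
(-36.017, 6.914)
(-31.876, -8.541)
(-16.421, -4.4)
(-20.562, 11.055)
(-36.017, 6.914)
(-20.562, 11.055)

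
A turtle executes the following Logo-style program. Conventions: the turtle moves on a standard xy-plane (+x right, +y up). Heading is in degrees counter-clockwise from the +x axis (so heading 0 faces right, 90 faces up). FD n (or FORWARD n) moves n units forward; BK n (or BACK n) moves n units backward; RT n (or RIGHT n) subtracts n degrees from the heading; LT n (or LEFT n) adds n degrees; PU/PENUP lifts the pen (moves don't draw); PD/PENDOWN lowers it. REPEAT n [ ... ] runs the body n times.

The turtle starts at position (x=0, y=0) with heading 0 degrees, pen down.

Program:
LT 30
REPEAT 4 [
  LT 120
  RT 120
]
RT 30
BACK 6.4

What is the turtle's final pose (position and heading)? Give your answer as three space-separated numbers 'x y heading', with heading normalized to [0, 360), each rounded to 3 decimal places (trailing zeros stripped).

Executing turtle program step by step:
Start: pos=(0,0), heading=0, pen down
LT 30: heading 0 -> 30
REPEAT 4 [
  -- iteration 1/4 --
  LT 120: heading 30 -> 150
  RT 120: heading 150 -> 30
  -- iteration 2/4 --
  LT 120: heading 30 -> 150
  RT 120: heading 150 -> 30
  -- iteration 3/4 --
  LT 120: heading 30 -> 150
  RT 120: heading 150 -> 30
  -- iteration 4/4 --
  LT 120: heading 30 -> 150
  RT 120: heading 150 -> 30
]
RT 30: heading 30 -> 0
BK 6.4: (0,0) -> (-6.4,0) [heading=0, draw]
Final: pos=(-6.4,0), heading=0, 1 segment(s) drawn

Answer: -6.4 0 0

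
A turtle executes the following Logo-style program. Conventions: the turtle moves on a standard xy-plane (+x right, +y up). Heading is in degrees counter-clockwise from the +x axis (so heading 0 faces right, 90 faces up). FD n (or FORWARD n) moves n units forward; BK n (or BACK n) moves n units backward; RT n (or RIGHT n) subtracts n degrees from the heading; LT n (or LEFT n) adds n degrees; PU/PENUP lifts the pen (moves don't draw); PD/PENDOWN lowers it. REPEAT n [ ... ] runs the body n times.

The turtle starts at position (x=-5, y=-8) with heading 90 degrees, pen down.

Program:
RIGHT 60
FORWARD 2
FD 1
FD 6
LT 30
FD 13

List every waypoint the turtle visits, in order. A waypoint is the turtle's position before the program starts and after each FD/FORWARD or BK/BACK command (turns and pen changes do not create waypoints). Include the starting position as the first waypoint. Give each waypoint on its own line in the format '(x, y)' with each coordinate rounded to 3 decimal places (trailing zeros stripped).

Executing turtle program step by step:
Start: pos=(-5,-8), heading=90, pen down
RT 60: heading 90 -> 30
FD 2: (-5,-8) -> (-3.268,-7) [heading=30, draw]
FD 1: (-3.268,-7) -> (-2.402,-6.5) [heading=30, draw]
FD 6: (-2.402,-6.5) -> (2.794,-3.5) [heading=30, draw]
LT 30: heading 30 -> 60
FD 13: (2.794,-3.5) -> (9.294,7.758) [heading=60, draw]
Final: pos=(9.294,7.758), heading=60, 4 segment(s) drawn
Waypoints (5 total):
(-5, -8)
(-3.268, -7)
(-2.402, -6.5)
(2.794, -3.5)
(9.294, 7.758)

Answer: (-5, -8)
(-3.268, -7)
(-2.402, -6.5)
(2.794, -3.5)
(9.294, 7.758)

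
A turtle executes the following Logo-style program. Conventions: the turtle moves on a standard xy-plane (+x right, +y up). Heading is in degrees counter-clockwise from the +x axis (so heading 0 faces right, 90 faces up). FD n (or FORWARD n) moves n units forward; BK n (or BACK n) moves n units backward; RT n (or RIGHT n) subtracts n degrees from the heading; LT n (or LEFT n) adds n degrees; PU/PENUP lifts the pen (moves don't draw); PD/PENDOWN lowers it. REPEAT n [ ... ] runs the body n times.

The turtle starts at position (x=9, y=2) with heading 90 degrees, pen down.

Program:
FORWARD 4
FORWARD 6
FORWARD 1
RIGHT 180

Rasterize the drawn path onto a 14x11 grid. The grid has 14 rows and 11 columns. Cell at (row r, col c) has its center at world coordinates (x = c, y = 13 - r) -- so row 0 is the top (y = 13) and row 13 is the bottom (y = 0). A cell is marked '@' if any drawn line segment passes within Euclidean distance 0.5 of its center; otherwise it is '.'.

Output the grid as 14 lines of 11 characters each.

Segment 0: (9,2) -> (9,6)
Segment 1: (9,6) -> (9,12)
Segment 2: (9,12) -> (9,13)

Answer: .........@.
.........@.
.........@.
.........@.
.........@.
.........@.
.........@.
.........@.
.........@.
.........@.
.........@.
.........@.
...........
...........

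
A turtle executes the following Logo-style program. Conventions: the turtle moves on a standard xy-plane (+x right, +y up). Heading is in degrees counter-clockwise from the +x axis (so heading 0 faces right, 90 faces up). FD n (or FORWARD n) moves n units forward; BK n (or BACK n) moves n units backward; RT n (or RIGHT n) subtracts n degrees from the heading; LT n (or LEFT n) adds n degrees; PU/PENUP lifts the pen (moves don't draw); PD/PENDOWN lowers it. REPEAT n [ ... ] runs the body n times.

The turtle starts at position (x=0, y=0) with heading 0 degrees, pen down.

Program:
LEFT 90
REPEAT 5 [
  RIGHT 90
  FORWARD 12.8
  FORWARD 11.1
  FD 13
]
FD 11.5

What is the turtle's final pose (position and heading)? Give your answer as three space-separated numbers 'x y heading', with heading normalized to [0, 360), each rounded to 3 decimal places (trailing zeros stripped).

Executing turtle program step by step:
Start: pos=(0,0), heading=0, pen down
LT 90: heading 0 -> 90
REPEAT 5 [
  -- iteration 1/5 --
  RT 90: heading 90 -> 0
  FD 12.8: (0,0) -> (12.8,0) [heading=0, draw]
  FD 11.1: (12.8,0) -> (23.9,0) [heading=0, draw]
  FD 13: (23.9,0) -> (36.9,0) [heading=0, draw]
  -- iteration 2/5 --
  RT 90: heading 0 -> 270
  FD 12.8: (36.9,0) -> (36.9,-12.8) [heading=270, draw]
  FD 11.1: (36.9,-12.8) -> (36.9,-23.9) [heading=270, draw]
  FD 13: (36.9,-23.9) -> (36.9,-36.9) [heading=270, draw]
  -- iteration 3/5 --
  RT 90: heading 270 -> 180
  FD 12.8: (36.9,-36.9) -> (24.1,-36.9) [heading=180, draw]
  FD 11.1: (24.1,-36.9) -> (13,-36.9) [heading=180, draw]
  FD 13: (13,-36.9) -> (0,-36.9) [heading=180, draw]
  -- iteration 4/5 --
  RT 90: heading 180 -> 90
  FD 12.8: (0,-36.9) -> (0,-24.1) [heading=90, draw]
  FD 11.1: (0,-24.1) -> (0,-13) [heading=90, draw]
  FD 13: (0,-13) -> (0,0) [heading=90, draw]
  -- iteration 5/5 --
  RT 90: heading 90 -> 0
  FD 12.8: (0,0) -> (12.8,0) [heading=0, draw]
  FD 11.1: (12.8,0) -> (23.9,0) [heading=0, draw]
  FD 13: (23.9,0) -> (36.9,0) [heading=0, draw]
]
FD 11.5: (36.9,0) -> (48.4,0) [heading=0, draw]
Final: pos=(48.4,0), heading=0, 16 segment(s) drawn

Answer: 48.4 0 0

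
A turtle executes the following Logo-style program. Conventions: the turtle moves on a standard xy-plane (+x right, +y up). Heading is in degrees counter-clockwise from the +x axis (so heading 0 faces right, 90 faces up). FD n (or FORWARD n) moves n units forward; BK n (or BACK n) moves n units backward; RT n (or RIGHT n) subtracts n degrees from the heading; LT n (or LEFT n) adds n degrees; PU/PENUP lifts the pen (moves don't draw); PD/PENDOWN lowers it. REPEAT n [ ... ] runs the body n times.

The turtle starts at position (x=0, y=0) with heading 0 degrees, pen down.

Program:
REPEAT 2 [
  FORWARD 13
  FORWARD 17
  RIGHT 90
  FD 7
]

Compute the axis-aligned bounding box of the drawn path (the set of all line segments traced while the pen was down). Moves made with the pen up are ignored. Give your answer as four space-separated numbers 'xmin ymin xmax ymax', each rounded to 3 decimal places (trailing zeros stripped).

Answer: 0 -37 30 0

Derivation:
Executing turtle program step by step:
Start: pos=(0,0), heading=0, pen down
REPEAT 2 [
  -- iteration 1/2 --
  FD 13: (0,0) -> (13,0) [heading=0, draw]
  FD 17: (13,0) -> (30,0) [heading=0, draw]
  RT 90: heading 0 -> 270
  FD 7: (30,0) -> (30,-7) [heading=270, draw]
  -- iteration 2/2 --
  FD 13: (30,-7) -> (30,-20) [heading=270, draw]
  FD 17: (30,-20) -> (30,-37) [heading=270, draw]
  RT 90: heading 270 -> 180
  FD 7: (30,-37) -> (23,-37) [heading=180, draw]
]
Final: pos=(23,-37), heading=180, 6 segment(s) drawn

Segment endpoints: x in {0, 13, 23, 30}, y in {-37, -20, -7, 0}
xmin=0, ymin=-37, xmax=30, ymax=0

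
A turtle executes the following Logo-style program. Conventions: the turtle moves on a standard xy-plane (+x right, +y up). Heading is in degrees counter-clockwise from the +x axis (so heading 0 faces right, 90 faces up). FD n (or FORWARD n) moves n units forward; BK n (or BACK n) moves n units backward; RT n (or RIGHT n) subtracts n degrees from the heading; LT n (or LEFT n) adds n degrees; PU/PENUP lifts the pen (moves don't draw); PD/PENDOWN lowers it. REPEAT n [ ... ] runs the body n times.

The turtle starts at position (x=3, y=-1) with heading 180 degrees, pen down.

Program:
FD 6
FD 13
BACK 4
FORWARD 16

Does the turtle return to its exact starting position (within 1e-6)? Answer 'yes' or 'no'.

Answer: no

Derivation:
Executing turtle program step by step:
Start: pos=(3,-1), heading=180, pen down
FD 6: (3,-1) -> (-3,-1) [heading=180, draw]
FD 13: (-3,-1) -> (-16,-1) [heading=180, draw]
BK 4: (-16,-1) -> (-12,-1) [heading=180, draw]
FD 16: (-12,-1) -> (-28,-1) [heading=180, draw]
Final: pos=(-28,-1), heading=180, 4 segment(s) drawn

Start position: (3, -1)
Final position: (-28, -1)
Distance = 31; >= 1e-6 -> NOT closed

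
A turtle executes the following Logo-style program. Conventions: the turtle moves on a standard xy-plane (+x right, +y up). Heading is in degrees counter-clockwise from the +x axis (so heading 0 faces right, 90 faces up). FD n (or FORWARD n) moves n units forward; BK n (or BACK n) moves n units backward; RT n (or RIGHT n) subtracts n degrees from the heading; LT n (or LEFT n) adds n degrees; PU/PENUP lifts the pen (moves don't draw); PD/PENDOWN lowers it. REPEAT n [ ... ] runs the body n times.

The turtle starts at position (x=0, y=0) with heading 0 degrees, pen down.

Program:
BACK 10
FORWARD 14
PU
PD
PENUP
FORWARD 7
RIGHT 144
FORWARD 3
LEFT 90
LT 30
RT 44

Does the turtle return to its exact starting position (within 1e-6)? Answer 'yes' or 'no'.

Executing turtle program step by step:
Start: pos=(0,0), heading=0, pen down
BK 10: (0,0) -> (-10,0) [heading=0, draw]
FD 14: (-10,0) -> (4,0) [heading=0, draw]
PU: pen up
PD: pen down
PU: pen up
FD 7: (4,0) -> (11,0) [heading=0, move]
RT 144: heading 0 -> 216
FD 3: (11,0) -> (8.573,-1.763) [heading=216, move]
LT 90: heading 216 -> 306
LT 30: heading 306 -> 336
RT 44: heading 336 -> 292
Final: pos=(8.573,-1.763), heading=292, 2 segment(s) drawn

Start position: (0, 0)
Final position: (8.573, -1.763)
Distance = 8.752; >= 1e-6 -> NOT closed

Answer: no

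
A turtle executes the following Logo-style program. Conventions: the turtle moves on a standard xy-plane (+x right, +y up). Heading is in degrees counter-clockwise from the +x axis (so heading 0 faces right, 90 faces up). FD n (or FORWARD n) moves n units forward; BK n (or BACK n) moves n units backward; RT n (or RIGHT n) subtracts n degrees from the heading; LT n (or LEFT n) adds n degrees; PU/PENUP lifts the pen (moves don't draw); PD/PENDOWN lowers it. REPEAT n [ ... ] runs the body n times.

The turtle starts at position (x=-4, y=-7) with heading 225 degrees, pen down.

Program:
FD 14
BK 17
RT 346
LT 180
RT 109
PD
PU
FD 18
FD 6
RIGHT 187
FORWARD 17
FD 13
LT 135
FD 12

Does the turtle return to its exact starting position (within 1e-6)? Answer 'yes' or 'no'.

Executing turtle program step by step:
Start: pos=(-4,-7), heading=225, pen down
FD 14: (-4,-7) -> (-13.899,-16.899) [heading=225, draw]
BK 17: (-13.899,-16.899) -> (-1.879,-4.879) [heading=225, draw]
RT 346: heading 225 -> 239
LT 180: heading 239 -> 59
RT 109: heading 59 -> 310
PD: pen down
PU: pen up
FD 18: (-1.879,-4.879) -> (9.691,-18.667) [heading=310, move]
FD 6: (9.691,-18.667) -> (13.548,-23.264) [heading=310, move]
RT 187: heading 310 -> 123
FD 17: (13.548,-23.264) -> (4.289,-9.006) [heading=123, move]
FD 13: (4.289,-9.006) -> (-2.791,1.896) [heading=123, move]
LT 135: heading 123 -> 258
FD 12: (-2.791,1.896) -> (-5.286,-9.841) [heading=258, move]
Final: pos=(-5.286,-9.841), heading=258, 2 segment(s) drawn

Start position: (-4, -7)
Final position: (-5.286, -9.841)
Distance = 3.119; >= 1e-6 -> NOT closed

Answer: no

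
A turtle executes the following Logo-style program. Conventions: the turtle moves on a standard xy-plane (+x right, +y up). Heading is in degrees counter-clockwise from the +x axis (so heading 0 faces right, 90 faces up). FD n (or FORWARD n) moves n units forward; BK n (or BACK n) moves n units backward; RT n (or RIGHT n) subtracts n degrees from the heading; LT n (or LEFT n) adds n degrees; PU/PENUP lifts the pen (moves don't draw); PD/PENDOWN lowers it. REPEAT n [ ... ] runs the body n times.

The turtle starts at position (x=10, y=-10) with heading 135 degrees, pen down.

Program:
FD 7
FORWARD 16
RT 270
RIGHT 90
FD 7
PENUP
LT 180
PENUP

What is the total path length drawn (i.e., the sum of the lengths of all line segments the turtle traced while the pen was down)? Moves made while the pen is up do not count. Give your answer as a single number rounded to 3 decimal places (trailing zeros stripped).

Answer: 30

Derivation:
Executing turtle program step by step:
Start: pos=(10,-10), heading=135, pen down
FD 7: (10,-10) -> (5.05,-5.05) [heading=135, draw]
FD 16: (5.05,-5.05) -> (-6.263,6.263) [heading=135, draw]
RT 270: heading 135 -> 225
RT 90: heading 225 -> 135
FD 7: (-6.263,6.263) -> (-11.213,11.213) [heading=135, draw]
PU: pen up
LT 180: heading 135 -> 315
PU: pen up
Final: pos=(-11.213,11.213), heading=315, 3 segment(s) drawn

Segment lengths:
  seg 1: (10,-10) -> (5.05,-5.05), length = 7
  seg 2: (5.05,-5.05) -> (-6.263,6.263), length = 16
  seg 3: (-6.263,6.263) -> (-11.213,11.213), length = 7
Total = 30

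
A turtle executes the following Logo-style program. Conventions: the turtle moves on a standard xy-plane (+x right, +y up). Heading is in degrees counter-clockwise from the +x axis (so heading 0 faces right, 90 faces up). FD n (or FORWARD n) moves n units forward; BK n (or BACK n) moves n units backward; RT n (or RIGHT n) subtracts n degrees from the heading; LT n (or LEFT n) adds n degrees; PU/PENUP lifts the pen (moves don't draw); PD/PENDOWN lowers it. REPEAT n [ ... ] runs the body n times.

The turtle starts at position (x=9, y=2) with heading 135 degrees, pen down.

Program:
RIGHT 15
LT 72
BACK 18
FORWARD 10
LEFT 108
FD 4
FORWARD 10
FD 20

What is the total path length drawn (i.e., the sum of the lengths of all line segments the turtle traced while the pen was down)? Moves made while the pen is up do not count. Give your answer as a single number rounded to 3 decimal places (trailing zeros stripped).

Answer: 62

Derivation:
Executing turtle program step by step:
Start: pos=(9,2), heading=135, pen down
RT 15: heading 135 -> 120
LT 72: heading 120 -> 192
BK 18: (9,2) -> (26.607,5.742) [heading=192, draw]
FD 10: (26.607,5.742) -> (16.825,3.663) [heading=192, draw]
LT 108: heading 192 -> 300
FD 4: (16.825,3.663) -> (18.825,0.199) [heading=300, draw]
FD 10: (18.825,0.199) -> (23.825,-8.461) [heading=300, draw]
FD 20: (23.825,-8.461) -> (33.825,-25.782) [heading=300, draw]
Final: pos=(33.825,-25.782), heading=300, 5 segment(s) drawn

Segment lengths:
  seg 1: (9,2) -> (26.607,5.742), length = 18
  seg 2: (26.607,5.742) -> (16.825,3.663), length = 10
  seg 3: (16.825,3.663) -> (18.825,0.199), length = 4
  seg 4: (18.825,0.199) -> (23.825,-8.461), length = 10
  seg 5: (23.825,-8.461) -> (33.825,-25.782), length = 20
Total = 62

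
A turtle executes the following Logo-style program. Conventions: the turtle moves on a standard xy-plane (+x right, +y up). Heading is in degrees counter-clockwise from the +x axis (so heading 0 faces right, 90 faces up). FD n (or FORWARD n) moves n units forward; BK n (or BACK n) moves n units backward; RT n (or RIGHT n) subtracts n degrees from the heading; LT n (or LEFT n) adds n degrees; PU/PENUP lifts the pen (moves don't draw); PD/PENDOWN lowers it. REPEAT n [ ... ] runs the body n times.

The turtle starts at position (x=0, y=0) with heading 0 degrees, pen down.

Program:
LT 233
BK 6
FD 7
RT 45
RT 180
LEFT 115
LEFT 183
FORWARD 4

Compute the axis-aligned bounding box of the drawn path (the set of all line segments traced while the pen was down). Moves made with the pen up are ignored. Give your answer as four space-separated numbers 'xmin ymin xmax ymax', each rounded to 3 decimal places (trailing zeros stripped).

Executing turtle program step by step:
Start: pos=(0,0), heading=0, pen down
LT 233: heading 0 -> 233
BK 6: (0,0) -> (3.611,4.792) [heading=233, draw]
FD 7: (3.611,4.792) -> (-0.602,-0.799) [heading=233, draw]
RT 45: heading 233 -> 188
RT 180: heading 188 -> 8
LT 115: heading 8 -> 123
LT 183: heading 123 -> 306
FD 4: (-0.602,-0.799) -> (1.749,-4.035) [heading=306, draw]
Final: pos=(1.749,-4.035), heading=306, 3 segment(s) drawn

Segment endpoints: x in {-0.602, 0, 1.749, 3.611}, y in {-4.035, -0.799, 0, 4.792}
xmin=-0.602, ymin=-4.035, xmax=3.611, ymax=4.792

Answer: -0.602 -4.035 3.611 4.792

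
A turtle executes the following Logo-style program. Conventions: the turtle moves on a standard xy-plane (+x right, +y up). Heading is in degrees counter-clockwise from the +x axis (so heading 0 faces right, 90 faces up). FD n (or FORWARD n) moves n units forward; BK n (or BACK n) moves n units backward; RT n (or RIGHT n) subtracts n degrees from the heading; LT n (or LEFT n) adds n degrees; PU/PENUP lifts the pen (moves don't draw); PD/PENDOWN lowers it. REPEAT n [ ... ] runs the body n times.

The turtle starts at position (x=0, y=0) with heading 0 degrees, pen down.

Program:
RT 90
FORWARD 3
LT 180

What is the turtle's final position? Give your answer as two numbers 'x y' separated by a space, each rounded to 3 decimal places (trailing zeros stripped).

Executing turtle program step by step:
Start: pos=(0,0), heading=0, pen down
RT 90: heading 0 -> 270
FD 3: (0,0) -> (0,-3) [heading=270, draw]
LT 180: heading 270 -> 90
Final: pos=(0,-3), heading=90, 1 segment(s) drawn

Answer: 0 -3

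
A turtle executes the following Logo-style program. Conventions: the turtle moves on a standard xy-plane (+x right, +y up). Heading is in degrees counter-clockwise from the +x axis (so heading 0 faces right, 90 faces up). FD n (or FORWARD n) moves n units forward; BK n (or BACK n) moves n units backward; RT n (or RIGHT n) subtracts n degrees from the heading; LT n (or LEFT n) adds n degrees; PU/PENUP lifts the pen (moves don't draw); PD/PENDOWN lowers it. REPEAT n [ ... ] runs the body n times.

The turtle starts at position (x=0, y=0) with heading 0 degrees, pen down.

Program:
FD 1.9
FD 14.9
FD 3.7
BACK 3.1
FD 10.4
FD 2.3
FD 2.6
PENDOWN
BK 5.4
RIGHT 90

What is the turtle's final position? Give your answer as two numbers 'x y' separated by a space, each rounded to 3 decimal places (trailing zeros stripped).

Executing turtle program step by step:
Start: pos=(0,0), heading=0, pen down
FD 1.9: (0,0) -> (1.9,0) [heading=0, draw]
FD 14.9: (1.9,0) -> (16.8,0) [heading=0, draw]
FD 3.7: (16.8,0) -> (20.5,0) [heading=0, draw]
BK 3.1: (20.5,0) -> (17.4,0) [heading=0, draw]
FD 10.4: (17.4,0) -> (27.8,0) [heading=0, draw]
FD 2.3: (27.8,0) -> (30.1,0) [heading=0, draw]
FD 2.6: (30.1,0) -> (32.7,0) [heading=0, draw]
PD: pen down
BK 5.4: (32.7,0) -> (27.3,0) [heading=0, draw]
RT 90: heading 0 -> 270
Final: pos=(27.3,0), heading=270, 8 segment(s) drawn

Answer: 27.3 0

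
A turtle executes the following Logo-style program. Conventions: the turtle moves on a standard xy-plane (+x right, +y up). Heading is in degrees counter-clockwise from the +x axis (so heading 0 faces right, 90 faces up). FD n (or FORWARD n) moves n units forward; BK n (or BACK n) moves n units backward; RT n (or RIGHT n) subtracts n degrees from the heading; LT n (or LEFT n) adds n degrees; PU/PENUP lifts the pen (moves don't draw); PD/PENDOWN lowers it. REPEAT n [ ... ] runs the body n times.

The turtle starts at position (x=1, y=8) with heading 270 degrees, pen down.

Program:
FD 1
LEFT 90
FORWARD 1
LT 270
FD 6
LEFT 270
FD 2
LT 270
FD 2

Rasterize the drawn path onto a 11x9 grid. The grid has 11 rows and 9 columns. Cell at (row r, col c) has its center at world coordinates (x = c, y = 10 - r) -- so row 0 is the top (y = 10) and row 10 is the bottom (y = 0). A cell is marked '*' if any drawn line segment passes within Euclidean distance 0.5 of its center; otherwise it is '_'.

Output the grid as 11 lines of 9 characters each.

Answer: _________
_________
_*_______
_**______
__*______
__*______
__*______
*_*______
*_*______
***______
_________

Derivation:
Segment 0: (1,8) -> (1,7)
Segment 1: (1,7) -> (2,7)
Segment 2: (2,7) -> (2,1)
Segment 3: (2,1) -> (-0,1)
Segment 4: (-0,1) -> (-0,3)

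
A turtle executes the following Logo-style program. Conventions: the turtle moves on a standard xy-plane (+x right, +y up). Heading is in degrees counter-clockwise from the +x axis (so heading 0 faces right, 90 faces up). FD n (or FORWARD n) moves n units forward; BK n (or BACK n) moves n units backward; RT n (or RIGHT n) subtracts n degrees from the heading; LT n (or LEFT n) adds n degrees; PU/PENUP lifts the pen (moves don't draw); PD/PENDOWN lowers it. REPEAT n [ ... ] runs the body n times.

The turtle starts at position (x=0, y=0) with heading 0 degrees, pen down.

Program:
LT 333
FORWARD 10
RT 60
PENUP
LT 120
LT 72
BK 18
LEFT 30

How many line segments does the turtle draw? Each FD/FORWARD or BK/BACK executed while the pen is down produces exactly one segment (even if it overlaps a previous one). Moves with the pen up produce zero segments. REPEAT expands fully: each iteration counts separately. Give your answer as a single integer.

Executing turtle program step by step:
Start: pos=(0,0), heading=0, pen down
LT 333: heading 0 -> 333
FD 10: (0,0) -> (8.91,-4.54) [heading=333, draw]
RT 60: heading 333 -> 273
PU: pen up
LT 120: heading 273 -> 33
LT 72: heading 33 -> 105
BK 18: (8.91,-4.54) -> (13.569,-21.927) [heading=105, move]
LT 30: heading 105 -> 135
Final: pos=(13.569,-21.927), heading=135, 1 segment(s) drawn
Segments drawn: 1

Answer: 1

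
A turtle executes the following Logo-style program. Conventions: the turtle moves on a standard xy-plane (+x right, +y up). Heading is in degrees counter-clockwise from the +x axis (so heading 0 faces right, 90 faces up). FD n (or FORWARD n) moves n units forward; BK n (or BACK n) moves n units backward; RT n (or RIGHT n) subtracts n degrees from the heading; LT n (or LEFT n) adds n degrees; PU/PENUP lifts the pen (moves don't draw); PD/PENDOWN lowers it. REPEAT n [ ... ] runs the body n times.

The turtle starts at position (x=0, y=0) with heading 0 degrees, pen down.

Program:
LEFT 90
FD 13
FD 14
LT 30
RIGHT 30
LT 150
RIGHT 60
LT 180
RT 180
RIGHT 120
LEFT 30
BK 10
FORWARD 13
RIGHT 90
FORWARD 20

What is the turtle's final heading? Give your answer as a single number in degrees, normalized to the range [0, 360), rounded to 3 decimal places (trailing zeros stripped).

Answer: 0

Derivation:
Executing turtle program step by step:
Start: pos=(0,0), heading=0, pen down
LT 90: heading 0 -> 90
FD 13: (0,0) -> (0,13) [heading=90, draw]
FD 14: (0,13) -> (0,27) [heading=90, draw]
LT 30: heading 90 -> 120
RT 30: heading 120 -> 90
LT 150: heading 90 -> 240
RT 60: heading 240 -> 180
LT 180: heading 180 -> 0
RT 180: heading 0 -> 180
RT 120: heading 180 -> 60
LT 30: heading 60 -> 90
BK 10: (0,27) -> (0,17) [heading=90, draw]
FD 13: (0,17) -> (0,30) [heading=90, draw]
RT 90: heading 90 -> 0
FD 20: (0,30) -> (20,30) [heading=0, draw]
Final: pos=(20,30), heading=0, 5 segment(s) drawn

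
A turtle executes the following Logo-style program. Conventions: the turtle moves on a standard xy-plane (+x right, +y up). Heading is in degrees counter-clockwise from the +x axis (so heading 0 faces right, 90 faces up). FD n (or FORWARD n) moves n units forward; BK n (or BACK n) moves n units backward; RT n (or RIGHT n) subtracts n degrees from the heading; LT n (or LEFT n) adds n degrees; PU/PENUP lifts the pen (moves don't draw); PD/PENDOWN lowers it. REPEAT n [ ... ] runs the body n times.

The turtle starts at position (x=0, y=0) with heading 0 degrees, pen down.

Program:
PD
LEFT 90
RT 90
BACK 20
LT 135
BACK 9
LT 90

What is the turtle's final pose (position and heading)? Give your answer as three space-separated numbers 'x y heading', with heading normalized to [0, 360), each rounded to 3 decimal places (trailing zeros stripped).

Executing turtle program step by step:
Start: pos=(0,0), heading=0, pen down
PD: pen down
LT 90: heading 0 -> 90
RT 90: heading 90 -> 0
BK 20: (0,0) -> (-20,0) [heading=0, draw]
LT 135: heading 0 -> 135
BK 9: (-20,0) -> (-13.636,-6.364) [heading=135, draw]
LT 90: heading 135 -> 225
Final: pos=(-13.636,-6.364), heading=225, 2 segment(s) drawn

Answer: -13.636 -6.364 225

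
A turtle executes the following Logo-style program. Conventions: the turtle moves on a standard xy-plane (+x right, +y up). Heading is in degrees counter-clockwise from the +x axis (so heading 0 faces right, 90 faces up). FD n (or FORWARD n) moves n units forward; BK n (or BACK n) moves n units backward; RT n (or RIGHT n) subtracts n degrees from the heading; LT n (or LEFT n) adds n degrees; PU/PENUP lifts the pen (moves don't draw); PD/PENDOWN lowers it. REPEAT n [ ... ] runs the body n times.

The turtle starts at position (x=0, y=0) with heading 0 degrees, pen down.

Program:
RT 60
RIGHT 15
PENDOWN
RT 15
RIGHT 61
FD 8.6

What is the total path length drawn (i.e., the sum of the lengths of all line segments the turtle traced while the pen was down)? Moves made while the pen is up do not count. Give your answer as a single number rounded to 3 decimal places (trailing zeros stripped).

Answer: 8.6

Derivation:
Executing turtle program step by step:
Start: pos=(0,0), heading=0, pen down
RT 60: heading 0 -> 300
RT 15: heading 300 -> 285
PD: pen down
RT 15: heading 285 -> 270
RT 61: heading 270 -> 209
FD 8.6: (0,0) -> (-7.522,-4.169) [heading=209, draw]
Final: pos=(-7.522,-4.169), heading=209, 1 segment(s) drawn

Segment lengths:
  seg 1: (0,0) -> (-7.522,-4.169), length = 8.6
Total = 8.6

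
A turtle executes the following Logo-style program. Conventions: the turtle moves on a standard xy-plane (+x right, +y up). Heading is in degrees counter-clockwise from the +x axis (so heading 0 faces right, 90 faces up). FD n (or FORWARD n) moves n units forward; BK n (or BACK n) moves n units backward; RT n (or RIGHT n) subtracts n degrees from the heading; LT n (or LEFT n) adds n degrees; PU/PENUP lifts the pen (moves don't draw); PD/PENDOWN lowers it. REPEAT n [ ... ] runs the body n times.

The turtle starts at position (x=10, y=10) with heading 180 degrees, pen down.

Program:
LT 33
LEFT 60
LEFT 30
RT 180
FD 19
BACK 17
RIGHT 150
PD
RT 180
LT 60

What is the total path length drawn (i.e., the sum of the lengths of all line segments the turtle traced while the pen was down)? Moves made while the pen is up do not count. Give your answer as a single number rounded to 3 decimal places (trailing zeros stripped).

Executing turtle program step by step:
Start: pos=(10,10), heading=180, pen down
LT 33: heading 180 -> 213
LT 60: heading 213 -> 273
LT 30: heading 273 -> 303
RT 180: heading 303 -> 123
FD 19: (10,10) -> (-0.348,25.935) [heading=123, draw]
BK 17: (-0.348,25.935) -> (8.911,11.677) [heading=123, draw]
RT 150: heading 123 -> 333
PD: pen down
RT 180: heading 333 -> 153
LT 60: heading 153 -> 213
Final: pos=(8.911,11.677), heading=213, 2 segment(s) drawn

Segment lengths:
  seg 1: (10,10) -> (-0.348,25.935), length = 19
  seg 2: (-0.348,25.935) -> (8.911,11.677), length = 17
Total = 36

Answer: 36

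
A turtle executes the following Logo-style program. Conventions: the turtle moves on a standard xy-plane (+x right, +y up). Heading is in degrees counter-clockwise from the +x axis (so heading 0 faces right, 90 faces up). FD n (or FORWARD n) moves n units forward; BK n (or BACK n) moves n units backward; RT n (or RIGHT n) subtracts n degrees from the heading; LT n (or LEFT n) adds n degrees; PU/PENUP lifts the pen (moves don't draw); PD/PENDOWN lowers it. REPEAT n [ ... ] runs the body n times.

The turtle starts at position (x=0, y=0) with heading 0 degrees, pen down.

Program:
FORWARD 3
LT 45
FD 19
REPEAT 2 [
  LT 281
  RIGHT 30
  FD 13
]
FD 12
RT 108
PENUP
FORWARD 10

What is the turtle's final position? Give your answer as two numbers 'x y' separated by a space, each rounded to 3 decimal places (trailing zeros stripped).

Answer: -0.772 8.52

Derivation:
Executing turtle program step by step:
Start: pos=(0,0), heading=0, pen down
FD 3: (0,0) -> (3,0) [heading=0, draw]
LT 45: heading 0 -> 45
FD 19: (3,0) -> (16.435,13.435) [heading=45, draw]
REPEAT 2 [
  -- iteration 1/2 --
  LT 281: heading 45 -> 326
  RT 30: heading 326 -> 296
  FD 13: (16.435,13.435) -> (22.134,1.751) [heading=296, draw]
  -- iteration 2/2 --
  LT 281: heading 296 -> 217
  RT 30: heading 217 -> 187
  FD 13: (22.134,1.751) -> (9.231,0.166) [heading=187, draw]
]
FD 12: (9.231,0.166) -> (-2.68,-1.296) [heading=187, draw]
RT 108: heading 187 -> 79
PU: pen up
FD 10: (-2.68,-1.296) -> (-0.772,8.52) [heading=79, move]
Final: pos=(-0.772,8.52), heading=79, 5 segment(s) drawn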